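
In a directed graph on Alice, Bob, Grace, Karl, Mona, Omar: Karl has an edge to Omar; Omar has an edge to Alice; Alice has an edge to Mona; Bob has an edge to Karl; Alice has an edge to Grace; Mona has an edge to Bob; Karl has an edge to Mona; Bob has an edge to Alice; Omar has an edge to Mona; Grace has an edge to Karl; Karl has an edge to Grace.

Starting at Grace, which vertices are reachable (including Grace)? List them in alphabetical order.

Alice, Bob, Grace, Karl, Mona, Omar

Start at Grace.
Its neighbours: Karl.
Then their neighbours: Mona, Omar.
Then next layer: Alice, Bob.
Every vertex is now reached.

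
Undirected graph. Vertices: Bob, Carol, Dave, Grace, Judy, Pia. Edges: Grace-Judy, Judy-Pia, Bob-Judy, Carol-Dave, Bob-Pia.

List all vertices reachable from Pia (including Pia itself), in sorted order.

Bob, Grace, Judy, Pia

Start at Pia.
Its neighbours: Bob, Judy.
Then their neighbours: Grace.
Nothing further is reachable.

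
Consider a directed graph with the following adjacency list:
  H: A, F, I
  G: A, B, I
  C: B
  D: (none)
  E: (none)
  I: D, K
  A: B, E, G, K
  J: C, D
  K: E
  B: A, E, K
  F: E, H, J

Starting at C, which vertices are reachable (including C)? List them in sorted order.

A, B, C, D, E, G, I, K

Start at C.
Its neighbours: B.
Then their neighbours: A, E, K.
Then next layer: G.
Then next layer: I.
Then next layer: D.
Nothing further is reachable.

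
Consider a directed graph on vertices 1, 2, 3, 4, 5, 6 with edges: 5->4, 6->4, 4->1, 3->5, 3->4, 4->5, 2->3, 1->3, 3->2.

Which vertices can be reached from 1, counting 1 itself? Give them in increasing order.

Start at 1.
Its neighbours: 3.
Then their neighbours: 2, 4, 5.
Nothing further is reachable.

1, 2, 3, 4, 5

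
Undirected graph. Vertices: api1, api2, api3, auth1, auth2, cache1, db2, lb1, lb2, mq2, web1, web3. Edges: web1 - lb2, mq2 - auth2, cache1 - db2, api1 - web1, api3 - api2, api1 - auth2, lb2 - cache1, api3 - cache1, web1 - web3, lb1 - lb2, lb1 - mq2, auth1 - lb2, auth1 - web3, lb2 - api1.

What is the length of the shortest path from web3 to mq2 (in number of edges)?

4

Distance 0: web3.
Distance 1: auth1, web1.
Distance 2: api1, lb2.
Distance 3: auth2, cache1, lb1.
Distance 4: api3, db2, mq2 — contains mq2.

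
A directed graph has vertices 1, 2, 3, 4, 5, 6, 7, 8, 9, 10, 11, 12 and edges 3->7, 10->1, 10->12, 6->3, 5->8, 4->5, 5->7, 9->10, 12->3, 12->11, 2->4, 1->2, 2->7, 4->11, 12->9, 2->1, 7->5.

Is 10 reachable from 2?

Explore from 2.
Distance 1: reach 1, 4, 7.
Distance 2: reach 5, 11.
Distance 3: reach 8.
The search from 2 is exhausted; no directed path reaches 10.

No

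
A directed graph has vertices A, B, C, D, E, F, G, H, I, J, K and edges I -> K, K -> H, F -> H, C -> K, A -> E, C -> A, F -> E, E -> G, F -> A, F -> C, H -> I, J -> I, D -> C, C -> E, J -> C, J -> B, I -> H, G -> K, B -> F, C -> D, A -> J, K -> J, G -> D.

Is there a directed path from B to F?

Explore from B.
Distance 1: reach F.
Found F.

Yes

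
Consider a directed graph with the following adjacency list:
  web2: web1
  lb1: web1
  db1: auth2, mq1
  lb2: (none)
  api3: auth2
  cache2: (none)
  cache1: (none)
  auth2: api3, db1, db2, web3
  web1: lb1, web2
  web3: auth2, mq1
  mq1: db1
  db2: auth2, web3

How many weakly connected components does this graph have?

From api3: component {api3, auth2, db1, db2, mq1, web3}.
From cache1: component {cache1}.
From cache2: component {cache2}.
From lb1: component {lb1, web1, web2}.
From lb2: component {lb2}.
That's 5 components.

5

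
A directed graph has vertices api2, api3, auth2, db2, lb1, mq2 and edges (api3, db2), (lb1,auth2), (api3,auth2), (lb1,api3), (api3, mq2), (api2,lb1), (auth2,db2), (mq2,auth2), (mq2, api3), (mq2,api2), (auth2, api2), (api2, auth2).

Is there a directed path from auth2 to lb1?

Explore from auth2.
Distance 1: reach api2, db2.
Distance 2: reach lb1.
Found lb1.

Yes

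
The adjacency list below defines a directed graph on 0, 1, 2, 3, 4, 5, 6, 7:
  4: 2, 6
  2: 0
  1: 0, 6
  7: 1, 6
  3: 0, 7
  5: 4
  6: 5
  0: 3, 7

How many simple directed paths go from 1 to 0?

2

1→0
1→6→5→4→2→0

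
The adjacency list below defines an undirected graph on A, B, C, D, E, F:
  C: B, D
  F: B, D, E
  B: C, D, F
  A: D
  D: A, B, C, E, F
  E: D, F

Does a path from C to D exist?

Explore from C.
Distance 1: reach B, D.
Found D.

Yes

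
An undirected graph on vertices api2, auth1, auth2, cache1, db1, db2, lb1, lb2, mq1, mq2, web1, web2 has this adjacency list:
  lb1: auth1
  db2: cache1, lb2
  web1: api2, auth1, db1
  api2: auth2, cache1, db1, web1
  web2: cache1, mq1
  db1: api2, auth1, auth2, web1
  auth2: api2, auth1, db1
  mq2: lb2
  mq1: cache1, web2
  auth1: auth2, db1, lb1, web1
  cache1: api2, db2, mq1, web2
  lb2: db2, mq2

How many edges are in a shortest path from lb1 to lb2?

Distance 0: lb1.
Distance 1: auth1.
Distance 2: auth2, db1, web1.
Distance 3: api2.
Distance 4: cache1.
Distance 5: db2, mq1, web2.
Distance 6: lb2 — contains lb2.

6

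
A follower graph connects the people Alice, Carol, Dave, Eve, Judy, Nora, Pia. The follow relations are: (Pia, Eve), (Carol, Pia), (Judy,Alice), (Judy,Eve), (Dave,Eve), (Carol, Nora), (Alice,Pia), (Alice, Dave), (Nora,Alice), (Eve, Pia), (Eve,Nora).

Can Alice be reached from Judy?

Explore from Judy.
Distance 1: reach Alice, Eve.
Found Alice.

Yes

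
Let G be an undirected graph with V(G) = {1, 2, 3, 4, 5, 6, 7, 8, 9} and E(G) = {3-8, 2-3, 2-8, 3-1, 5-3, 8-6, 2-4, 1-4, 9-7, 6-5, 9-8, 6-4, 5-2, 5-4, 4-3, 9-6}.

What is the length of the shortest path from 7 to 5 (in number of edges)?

3

Distance 0: 7.
Distance 1: 9.
Distance 2: 6, 8.
Distance 3: 2, 3, 4, 5 — contains 5.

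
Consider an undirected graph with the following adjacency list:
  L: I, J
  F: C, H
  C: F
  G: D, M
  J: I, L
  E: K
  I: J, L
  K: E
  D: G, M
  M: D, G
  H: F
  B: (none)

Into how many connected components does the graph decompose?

From B: component {B}.
From C: component {C, F, H}.
From D: component {D, G, M}.
From E: component {E, K}.
From I: component {I, J, L}.
That's 5 components.

5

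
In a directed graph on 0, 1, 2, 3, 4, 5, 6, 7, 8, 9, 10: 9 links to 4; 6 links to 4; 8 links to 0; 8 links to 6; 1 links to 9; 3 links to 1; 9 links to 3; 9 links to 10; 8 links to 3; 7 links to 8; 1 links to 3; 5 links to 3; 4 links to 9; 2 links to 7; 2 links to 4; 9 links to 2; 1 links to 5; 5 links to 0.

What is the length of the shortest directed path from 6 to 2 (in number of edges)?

Distance 0: 6.
Distance 1: 4.
Distance 2: 9.
Distance 3: 2, 3, 10 — contains 2.

3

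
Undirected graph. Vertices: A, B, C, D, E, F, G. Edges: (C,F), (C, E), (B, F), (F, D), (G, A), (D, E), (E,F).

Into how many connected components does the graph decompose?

From A: component {A, G}.
From B: component {B, C, D, E, F}.
That's 2 components.

2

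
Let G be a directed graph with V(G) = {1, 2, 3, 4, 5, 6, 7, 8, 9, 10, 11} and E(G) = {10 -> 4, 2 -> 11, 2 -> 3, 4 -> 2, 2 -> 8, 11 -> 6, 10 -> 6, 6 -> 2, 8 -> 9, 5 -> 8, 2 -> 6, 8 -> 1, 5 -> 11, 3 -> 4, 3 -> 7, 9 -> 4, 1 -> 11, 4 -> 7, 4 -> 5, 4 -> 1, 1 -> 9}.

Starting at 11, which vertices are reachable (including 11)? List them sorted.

Start at 11.
Its neighbours: 6.
Then their neighbours: 2.
Then next layer: 3, 8.
Then next layer: 1, 4, 7, 9.
Then next layer: 5.
Nothing further is reachable.

1, 2, 3, 4, 5, 6, 7, 8, 9, 11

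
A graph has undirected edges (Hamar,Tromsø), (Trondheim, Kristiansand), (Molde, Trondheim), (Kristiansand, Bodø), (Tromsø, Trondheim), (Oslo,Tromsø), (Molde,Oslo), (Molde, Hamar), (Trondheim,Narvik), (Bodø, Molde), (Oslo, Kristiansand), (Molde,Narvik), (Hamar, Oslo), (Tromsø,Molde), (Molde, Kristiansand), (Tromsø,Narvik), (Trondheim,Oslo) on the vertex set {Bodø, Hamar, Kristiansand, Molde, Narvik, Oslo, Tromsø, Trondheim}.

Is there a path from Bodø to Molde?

Yes

Explore from Bodø.
Distance 1: reach Kristiansand, Molde.
Found Molde.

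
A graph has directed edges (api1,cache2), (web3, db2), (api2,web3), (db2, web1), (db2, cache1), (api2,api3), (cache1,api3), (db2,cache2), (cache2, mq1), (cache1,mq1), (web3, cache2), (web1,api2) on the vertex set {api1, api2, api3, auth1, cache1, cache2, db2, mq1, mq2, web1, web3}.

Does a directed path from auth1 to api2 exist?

No

auth1 has no outgoing edges, so nothing is reachable from it.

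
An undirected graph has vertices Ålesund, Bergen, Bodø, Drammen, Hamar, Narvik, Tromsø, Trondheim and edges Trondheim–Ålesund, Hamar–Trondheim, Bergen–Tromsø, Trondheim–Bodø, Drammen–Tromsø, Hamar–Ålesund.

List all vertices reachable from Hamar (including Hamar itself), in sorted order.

Ålesund, Bodø, Hamar, Trondheim

Start at Hamar.
Its neighbours: Ålesund, Trondheim.
Then their neighbours: Bodø.
Nothing further is reachable.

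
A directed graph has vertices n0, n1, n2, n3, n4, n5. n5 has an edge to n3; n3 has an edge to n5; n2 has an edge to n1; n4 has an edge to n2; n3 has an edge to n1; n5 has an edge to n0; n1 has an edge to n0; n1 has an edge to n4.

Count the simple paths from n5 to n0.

n5→n0
n5→n3→n1→n0

2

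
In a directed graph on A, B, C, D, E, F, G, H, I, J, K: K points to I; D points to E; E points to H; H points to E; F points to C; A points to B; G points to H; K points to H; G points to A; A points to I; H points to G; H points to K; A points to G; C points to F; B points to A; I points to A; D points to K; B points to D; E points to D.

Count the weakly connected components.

3

From A: component {A, B, D, E, G, H, I, K}.
From C: component {C, F}.
From J: component {J}.
That's 3 components.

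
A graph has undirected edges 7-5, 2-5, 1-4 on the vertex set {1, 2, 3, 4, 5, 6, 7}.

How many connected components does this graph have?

4

From 1: component {1, 4}.
From 2: component {2, 5, 7}.
From 3: component {3}.
From 6: component {6}.
That's 4 components.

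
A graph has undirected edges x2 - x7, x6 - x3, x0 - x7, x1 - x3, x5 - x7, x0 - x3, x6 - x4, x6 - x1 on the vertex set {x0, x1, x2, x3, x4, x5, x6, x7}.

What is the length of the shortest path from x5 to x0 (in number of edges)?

Distance 0: x5.
Distance 1: x7.
Distance 2: x0, x2 — contains x0.

2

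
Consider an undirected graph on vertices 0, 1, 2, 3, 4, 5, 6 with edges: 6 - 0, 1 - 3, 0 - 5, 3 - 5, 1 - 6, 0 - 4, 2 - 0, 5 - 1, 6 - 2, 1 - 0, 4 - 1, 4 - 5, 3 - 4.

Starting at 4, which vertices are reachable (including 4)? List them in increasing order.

0, 1, 2, 3, 4, 5, 6

Start at 4.
Its neighbours: 0, 1, 3, 5.
Then their neighbours: 2, 6.
Every vertex is now reached.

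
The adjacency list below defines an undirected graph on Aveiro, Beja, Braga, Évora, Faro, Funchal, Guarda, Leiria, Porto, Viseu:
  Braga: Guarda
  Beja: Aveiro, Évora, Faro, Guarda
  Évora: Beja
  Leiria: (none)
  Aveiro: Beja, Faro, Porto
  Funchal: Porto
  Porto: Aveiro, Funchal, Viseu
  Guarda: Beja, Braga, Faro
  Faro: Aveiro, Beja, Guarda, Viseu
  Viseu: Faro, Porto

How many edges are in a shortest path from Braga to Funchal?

Distance 0: Braga.
Distance 1: Guarda.
Distance 2: Beja, Faro.
Distance 3: Aveiro, Évora, Viseu.
Distance 4: Porto.
Distance 5: Funchal — contains Funchal.

5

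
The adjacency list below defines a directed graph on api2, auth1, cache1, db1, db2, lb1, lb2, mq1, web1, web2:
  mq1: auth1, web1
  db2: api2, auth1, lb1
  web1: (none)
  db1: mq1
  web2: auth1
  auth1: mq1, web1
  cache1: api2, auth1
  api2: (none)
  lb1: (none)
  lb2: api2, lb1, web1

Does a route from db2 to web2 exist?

Explore from db2.
Distance 1: reach api2, auth1, lb1.
Distance 2: reach mq1, web1.
The search from db2 is exhausted; no directed path reaches web2.

No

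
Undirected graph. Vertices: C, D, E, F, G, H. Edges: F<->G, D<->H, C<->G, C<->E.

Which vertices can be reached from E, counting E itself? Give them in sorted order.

Start at E.
Its neighbours: C.
Then their neighbours: G.
Then next layer: F.
Nothing further is reachable.

C, E, F, G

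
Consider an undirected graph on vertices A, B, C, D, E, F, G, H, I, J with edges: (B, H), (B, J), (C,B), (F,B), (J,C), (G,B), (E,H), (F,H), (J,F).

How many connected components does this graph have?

From A: component {A}.
From B: component {B, C, E, F, G, H, J}.
From D: component {D}.
From I: component {I}.
That's 4 components.

4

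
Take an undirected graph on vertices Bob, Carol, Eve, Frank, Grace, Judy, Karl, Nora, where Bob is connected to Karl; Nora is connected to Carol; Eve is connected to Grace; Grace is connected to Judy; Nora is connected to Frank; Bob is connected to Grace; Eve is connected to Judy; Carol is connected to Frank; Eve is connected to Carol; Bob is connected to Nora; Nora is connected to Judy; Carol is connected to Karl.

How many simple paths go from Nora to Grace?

12

Nora–Bob–Grace
Nora–Bob–Karl–Carol–Eve–Grace
Nora–Bob–Karl–Carol–Eve–Judy–Grace
Nora–Carol–Eve–Grace
Nora–Carol–Eve–Judy–Grace
Nora–Carol–Karl–Bob–Grace
Nora–Frank–Carol–Eve–Grace
Nora–Frank–Carol–Eve–Judy–Grace
Nora–Frank–Carol–Karl–Bob–Grace
Nora–Judy–Eve–Carol–Karl–Bob–Grace
Nora–Judy–Eve–Grace
Nora–Judy–Grace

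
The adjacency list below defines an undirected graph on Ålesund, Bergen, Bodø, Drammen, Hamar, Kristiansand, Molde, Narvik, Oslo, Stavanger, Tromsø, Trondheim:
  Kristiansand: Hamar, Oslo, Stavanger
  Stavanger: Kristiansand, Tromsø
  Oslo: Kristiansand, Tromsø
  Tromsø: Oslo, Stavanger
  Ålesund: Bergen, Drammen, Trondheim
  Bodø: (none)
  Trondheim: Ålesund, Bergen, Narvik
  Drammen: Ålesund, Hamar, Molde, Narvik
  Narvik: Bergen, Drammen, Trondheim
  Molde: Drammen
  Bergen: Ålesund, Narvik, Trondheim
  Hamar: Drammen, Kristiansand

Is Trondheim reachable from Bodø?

No

Bodø has no edges, so nothing is reachable from it.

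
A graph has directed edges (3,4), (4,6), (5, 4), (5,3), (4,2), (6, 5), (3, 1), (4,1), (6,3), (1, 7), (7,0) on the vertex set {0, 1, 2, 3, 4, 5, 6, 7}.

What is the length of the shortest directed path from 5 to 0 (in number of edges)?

4

Distance 0: 5.
Distance 1: 3, 4.
Distance 2: 1, 2, 6.
Distance 3: 7.
Distance 4: 0 — contains 0.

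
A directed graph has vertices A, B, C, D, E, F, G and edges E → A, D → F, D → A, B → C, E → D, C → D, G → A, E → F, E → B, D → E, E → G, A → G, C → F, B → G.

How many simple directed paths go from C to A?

C→D→A
C→D→E→A
C→D→E→B→G→A
C→D→E→G→A

4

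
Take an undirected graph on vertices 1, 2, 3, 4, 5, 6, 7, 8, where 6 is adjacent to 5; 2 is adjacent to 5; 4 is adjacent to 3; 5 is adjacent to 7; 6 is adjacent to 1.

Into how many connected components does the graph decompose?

From 1: component {1, 2, 5, 6, 7}.
From 3: component {3, 4}.
From 8: component {8}.
That's 3 components.

3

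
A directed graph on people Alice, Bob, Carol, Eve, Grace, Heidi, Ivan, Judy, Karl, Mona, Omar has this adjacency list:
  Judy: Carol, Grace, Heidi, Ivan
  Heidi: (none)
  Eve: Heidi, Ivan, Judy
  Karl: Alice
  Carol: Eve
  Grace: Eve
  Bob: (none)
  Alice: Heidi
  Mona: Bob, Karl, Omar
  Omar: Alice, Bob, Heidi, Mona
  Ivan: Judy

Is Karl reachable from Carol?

No

Explore from Carol.
Distance 1: reach Eve.
Distance 2: reach Heidi, Ivan, Judy.
Distance 3: reach Grace.
The search from Carol is exhausted; no directed path reaches Karl.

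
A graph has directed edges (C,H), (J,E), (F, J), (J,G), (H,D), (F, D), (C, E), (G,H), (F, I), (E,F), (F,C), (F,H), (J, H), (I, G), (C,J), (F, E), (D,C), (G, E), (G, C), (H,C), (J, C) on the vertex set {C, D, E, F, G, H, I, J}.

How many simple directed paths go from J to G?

5

J→C→E→F→I→G
J→E→F→I→G
J→G
J→H→C→E→F→I→G
J→H→D→C→E→F→I→G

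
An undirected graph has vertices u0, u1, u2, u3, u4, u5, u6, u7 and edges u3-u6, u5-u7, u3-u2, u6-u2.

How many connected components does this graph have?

5

From u0: component {u0}.
From u1: component {u1}.
From u2: component {u2, u3, u6}.
From u4: component {u4}.
From u5: component {u5, u7}.
That's 5 components.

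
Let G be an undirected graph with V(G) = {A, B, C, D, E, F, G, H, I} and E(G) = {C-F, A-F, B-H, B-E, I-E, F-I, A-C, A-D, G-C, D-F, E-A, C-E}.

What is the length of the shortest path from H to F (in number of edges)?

4

Distance 0: H.
Distance 1: B.
Distance 2: E.
Distance 3: A, C, I.
Distance 4: D, F, G — contains F.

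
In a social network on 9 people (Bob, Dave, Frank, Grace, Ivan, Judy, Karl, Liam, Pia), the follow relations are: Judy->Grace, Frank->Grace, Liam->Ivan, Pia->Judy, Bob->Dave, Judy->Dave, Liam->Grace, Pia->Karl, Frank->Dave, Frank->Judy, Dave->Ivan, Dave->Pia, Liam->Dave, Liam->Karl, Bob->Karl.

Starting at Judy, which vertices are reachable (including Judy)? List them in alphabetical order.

Dave, Grace, Ivan, Judy, Karl, Pia

Start at Judy.
Its neighbours: Dave, Grace.
Then their neighbours: Ivan, Pia.
Then next layer: Karl.
Nothing further is reachable.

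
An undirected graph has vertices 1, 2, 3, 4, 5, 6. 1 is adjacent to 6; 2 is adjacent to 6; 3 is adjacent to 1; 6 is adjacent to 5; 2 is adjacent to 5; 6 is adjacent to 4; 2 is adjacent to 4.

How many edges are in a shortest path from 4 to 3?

Distance 0: 4.
Distance 1: 2, 6.
Distance 2: 1, 5.
Distance 3: 3 — contains 3.

3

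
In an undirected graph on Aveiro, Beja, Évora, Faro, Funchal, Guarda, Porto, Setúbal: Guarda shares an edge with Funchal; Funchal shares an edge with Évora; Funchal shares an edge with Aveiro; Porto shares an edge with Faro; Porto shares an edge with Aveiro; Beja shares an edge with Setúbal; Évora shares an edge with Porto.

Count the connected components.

From Aveiro: component {Aveiro, Évora, Faro, Funchal, Guarda, Porto}.
From Beja: component {Beja, Setúbal}.
That's 2 components.

2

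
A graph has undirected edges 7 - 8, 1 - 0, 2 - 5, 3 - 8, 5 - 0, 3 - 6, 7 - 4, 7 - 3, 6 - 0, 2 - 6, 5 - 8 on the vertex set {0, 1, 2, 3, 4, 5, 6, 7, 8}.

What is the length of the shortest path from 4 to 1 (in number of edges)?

Distance 0: 4.
Distance 1: 7.
Distance 2: 3, 8.
Distance 3: 5, 6.
Distance 4: 0, 2.
Distance 5: 1 — contains 1.

5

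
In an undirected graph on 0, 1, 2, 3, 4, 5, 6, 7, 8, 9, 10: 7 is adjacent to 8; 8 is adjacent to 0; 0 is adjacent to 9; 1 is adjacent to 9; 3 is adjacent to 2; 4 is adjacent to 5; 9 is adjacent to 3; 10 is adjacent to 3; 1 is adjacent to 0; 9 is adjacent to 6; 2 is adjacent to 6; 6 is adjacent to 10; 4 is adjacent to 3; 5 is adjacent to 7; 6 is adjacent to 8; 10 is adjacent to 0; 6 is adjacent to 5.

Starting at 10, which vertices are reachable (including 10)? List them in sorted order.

Start at 10.
Its neighbours: 0, 3, 6.
Then their neighbours: 1, 2, 4, 5, 8, 9.
Then next layer: 7.
Every vertex is now reached.

0, 1, 2, 3, 4, 5, 6, 7, 8, 9, 10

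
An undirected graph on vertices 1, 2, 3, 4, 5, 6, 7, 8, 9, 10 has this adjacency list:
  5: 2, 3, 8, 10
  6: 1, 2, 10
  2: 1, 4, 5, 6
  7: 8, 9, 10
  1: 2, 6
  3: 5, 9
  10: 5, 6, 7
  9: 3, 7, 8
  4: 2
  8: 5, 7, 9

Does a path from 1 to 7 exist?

Explore from 1.
Distance 1: reach 2, 6.
Distance 2: reach 4, 5, 10.
Distance 3: reach 3, 7, 8.
Found 7.

Yes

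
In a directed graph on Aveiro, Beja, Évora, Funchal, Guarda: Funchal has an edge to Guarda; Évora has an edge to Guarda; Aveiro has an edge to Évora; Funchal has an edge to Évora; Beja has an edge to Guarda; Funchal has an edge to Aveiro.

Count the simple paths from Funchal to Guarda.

3

Funchal→Aveiro→Évora→Guarda
Funchal→Évora→Guarda
Funchal→Guarda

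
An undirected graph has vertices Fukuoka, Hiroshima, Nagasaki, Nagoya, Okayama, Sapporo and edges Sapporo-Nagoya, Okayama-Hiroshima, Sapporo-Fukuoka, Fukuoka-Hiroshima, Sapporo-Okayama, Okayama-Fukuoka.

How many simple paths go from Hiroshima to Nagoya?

4

Hiroshima–Fukuoka–Okayama–Sapporo–Nagoya
Hiroshima–Fukuoka–Sapporo–Nagoya
Hiroshima–Okayama–Fukuoka–Sapporo–Nagoya
Hiroshima–Okayama–Sapporo–Nagoya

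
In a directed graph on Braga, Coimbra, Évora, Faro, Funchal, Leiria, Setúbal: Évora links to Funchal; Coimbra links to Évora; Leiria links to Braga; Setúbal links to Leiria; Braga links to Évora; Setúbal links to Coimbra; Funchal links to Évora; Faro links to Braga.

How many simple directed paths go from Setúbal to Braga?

Setúbal→Leiria→Braga

1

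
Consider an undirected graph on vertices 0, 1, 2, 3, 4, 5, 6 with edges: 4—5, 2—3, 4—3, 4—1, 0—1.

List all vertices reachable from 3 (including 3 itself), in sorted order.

0, 1, 2, 3, 4, 5

Start at 3.
Its neighbours: 2, 4.
Then their neighbours: 1, 5.
Then next layer: 0.
Nothing further is reachable.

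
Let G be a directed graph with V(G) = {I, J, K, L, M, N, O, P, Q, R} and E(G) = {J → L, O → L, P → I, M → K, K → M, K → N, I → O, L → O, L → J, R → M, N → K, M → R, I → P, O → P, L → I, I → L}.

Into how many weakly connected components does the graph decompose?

3

From I: component {I, J, L, O, P}.
From K: component {K, M, N, R}.
From Q: component {Q}.
That's 3 components.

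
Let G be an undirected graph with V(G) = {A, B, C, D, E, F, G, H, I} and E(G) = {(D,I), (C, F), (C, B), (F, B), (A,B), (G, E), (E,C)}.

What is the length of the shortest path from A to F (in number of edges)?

2

Distance 0: A.
Distance 1: B.
Distance 2: C, F — contains F.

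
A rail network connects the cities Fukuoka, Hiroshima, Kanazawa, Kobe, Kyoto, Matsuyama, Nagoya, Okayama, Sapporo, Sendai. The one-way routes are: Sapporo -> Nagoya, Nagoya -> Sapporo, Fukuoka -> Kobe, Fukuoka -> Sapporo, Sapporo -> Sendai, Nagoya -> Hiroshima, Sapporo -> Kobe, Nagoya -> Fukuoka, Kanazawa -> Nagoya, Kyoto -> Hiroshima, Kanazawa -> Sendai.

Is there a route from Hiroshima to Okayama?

No

Hiroshima has no outgoing edges, so nothing is reachable from it.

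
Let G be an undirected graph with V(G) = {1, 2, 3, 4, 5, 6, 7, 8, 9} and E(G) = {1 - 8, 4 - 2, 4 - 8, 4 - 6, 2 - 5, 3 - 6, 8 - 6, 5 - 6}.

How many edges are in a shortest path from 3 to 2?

Distance 0: 3.
Distance 1: 6.
Distance 2: 4, 5, 8.
Distance 3: 1, 2 — contains 2.

3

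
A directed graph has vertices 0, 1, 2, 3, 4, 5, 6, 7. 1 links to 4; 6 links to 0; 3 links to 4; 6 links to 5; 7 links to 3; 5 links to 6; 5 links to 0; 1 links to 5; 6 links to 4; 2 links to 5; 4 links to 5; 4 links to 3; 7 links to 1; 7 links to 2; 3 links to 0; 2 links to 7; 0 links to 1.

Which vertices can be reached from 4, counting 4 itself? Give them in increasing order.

0, 1, 3, 4, 5, 6

Start at 4.
Its neighbours: 3, 5.
Then their neighbours: 0, 6.
Then next layer: 1.
Nothing further is reachable.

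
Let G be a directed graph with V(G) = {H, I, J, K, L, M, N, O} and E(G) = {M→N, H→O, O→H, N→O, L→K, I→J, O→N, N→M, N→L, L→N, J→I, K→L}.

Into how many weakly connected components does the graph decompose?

From H: component {H, K, L, M, N, O}.
From I: component {I, J}.
That's 2 components.

2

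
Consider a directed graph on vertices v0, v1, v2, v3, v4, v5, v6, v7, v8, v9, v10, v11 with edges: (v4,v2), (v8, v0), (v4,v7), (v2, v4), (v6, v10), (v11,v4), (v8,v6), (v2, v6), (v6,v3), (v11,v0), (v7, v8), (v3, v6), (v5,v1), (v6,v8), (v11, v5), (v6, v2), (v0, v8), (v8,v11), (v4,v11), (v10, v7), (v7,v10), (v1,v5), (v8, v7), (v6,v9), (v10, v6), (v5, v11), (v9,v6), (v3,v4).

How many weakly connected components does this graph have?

1

From v0: component {v0, v1, v2, v3, v4, v5, v6, v7, v8, v9, v10, v11}.
That's 1 component.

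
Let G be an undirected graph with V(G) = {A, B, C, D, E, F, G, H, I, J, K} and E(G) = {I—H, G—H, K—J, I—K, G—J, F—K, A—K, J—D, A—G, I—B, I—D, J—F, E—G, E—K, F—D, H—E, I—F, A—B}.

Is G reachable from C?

No

C has no edges, so nothing is reachable from it.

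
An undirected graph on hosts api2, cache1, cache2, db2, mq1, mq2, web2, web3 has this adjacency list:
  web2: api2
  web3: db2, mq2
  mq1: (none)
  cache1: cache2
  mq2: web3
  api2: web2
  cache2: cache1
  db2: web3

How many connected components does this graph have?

4

From api2: component {api2, web2}.
From cache1: component {cache1, cache2}.
From db2: component {db2, mq2, web3}.
From mq1: component {mq1}.
That's 4 components.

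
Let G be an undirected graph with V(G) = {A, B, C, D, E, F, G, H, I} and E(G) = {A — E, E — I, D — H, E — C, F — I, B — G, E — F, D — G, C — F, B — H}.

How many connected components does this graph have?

2

From A: component {A, C, E, F, I}.
From B: component {B, D, G, H}.
That's 2 components.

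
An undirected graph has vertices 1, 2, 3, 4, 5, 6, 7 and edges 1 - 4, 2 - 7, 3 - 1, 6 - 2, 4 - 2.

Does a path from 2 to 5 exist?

No

Explore from 2.
Distance 1: reach 4, 6, 7.
Distance 2: reach 1.
Distance 3: reach 3.
The search is exhausted without reaching 5; it lies in a different component.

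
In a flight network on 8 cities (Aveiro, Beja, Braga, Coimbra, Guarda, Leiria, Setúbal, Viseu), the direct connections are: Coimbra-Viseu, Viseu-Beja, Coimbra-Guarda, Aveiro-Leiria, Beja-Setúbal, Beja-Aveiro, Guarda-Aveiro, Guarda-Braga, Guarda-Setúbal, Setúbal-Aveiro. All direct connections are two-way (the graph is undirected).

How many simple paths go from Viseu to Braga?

5

Viseu–Beja–Aveiro–Guarda–Braga
Viseu–Beja–Aveiro–Setúbal–Guarda–Braga
Viseu–Beja–Setúbal–Aveiro–Guarda–Braga
Viseu–Beja–Setúbal–Guarda–Braga
Viseu–Coimbra–Guarda–Braga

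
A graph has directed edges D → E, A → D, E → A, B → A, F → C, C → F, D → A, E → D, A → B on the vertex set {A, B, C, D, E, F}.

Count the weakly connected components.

From A: component {A, B, D, E}.
From C: component {C, F}.
That's 2 components.

2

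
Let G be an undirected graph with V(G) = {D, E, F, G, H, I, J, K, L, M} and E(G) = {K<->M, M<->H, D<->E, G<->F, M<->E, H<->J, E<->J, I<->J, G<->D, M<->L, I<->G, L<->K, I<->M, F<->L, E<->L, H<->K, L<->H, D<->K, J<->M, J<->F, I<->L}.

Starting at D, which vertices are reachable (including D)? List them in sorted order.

D, E, F, G, H, I, J, K, L, M

Start at D.
Its neighbours: E, G, K.
Then their neighbours: F, H, I, J, L, M.
Every vertex is now reached.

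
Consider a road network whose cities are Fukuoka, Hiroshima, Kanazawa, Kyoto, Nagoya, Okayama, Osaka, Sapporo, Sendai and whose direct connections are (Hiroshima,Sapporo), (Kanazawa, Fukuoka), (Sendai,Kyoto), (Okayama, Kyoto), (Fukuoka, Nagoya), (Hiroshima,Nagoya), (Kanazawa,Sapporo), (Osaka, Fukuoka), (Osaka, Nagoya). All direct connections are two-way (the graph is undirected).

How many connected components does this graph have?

From Fukuoka: component {Fukuoka, Hiroshima, Kanazawa, Nagoya, Osaka, Sapporo}.
From Kyoto: component {Kyoto, Okayama, Sendai}.
That's 2 components.

2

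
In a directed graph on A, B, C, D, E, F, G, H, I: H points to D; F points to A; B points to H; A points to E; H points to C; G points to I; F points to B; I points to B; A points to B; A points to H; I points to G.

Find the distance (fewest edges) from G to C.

Distance 0: G.
Distance 1: I.
Distance 2: B.
Distance 3: H.
Distance 4: C, D — contains C.

4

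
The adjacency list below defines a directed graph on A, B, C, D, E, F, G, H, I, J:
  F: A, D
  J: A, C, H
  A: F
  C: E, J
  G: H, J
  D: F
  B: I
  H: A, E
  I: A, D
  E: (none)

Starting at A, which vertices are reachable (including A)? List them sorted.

A, D, F

Start at A.
Its neighbours: F.
Then their neighbours: D.
Nothing further is reachable.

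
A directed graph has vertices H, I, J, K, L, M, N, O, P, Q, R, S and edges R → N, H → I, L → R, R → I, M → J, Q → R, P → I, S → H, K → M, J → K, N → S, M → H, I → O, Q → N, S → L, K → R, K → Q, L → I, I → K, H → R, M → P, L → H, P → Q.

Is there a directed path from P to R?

Yes

Explore from P.
Distance 1: reach I, Q.
Distance 2: reach K, N, O, R.
Found R.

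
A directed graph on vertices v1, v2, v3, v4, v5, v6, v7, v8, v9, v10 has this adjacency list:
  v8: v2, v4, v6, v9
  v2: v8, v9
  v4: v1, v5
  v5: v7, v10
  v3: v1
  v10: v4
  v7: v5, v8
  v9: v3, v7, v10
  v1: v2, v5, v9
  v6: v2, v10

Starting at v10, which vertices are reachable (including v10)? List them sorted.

Start at v10.
Its neighbours: v4.
Then their neighbours: v1, v5.
Then next layer: v2, v7, v9.
Then next layer: v3, v8.
Then next layer: v6.
Every vertex is now reached.

v1, v2, v3, v4, v5, v6, v7, v8, v9, v10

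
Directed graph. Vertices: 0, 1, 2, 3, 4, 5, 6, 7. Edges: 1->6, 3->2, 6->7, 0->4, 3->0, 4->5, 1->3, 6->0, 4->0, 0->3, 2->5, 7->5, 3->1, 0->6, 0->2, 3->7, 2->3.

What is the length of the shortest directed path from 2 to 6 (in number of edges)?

Distance 0: 2.
Distance 1: 3, 5.
Distance 2: 0, 1, 7.
Distance 3: 4, 6 — contains 6.

3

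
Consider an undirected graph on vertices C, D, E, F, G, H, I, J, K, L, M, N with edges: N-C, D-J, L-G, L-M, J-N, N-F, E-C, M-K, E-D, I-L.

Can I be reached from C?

Explore from C.
Distance 1: reach E, N.
Distance 2: reach D, F, J.
The search is exhausted without reaching I; it lies in a different component.

No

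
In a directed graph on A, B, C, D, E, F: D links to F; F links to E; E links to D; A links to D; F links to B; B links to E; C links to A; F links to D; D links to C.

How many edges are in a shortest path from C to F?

3

Distance 0: C.
Distance 1: A.
Distance 2: D.
Distance 3: F — contains F.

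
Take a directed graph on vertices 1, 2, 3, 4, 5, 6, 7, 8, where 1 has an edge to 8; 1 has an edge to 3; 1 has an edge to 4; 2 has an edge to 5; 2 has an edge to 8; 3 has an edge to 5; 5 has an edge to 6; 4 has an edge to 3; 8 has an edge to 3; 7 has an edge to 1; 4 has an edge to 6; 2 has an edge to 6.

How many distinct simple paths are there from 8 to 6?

1

8→3→5→6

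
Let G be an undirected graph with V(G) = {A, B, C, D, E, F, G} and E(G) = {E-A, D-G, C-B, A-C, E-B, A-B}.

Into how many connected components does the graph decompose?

3

From A: component {A, B, C, E}.
From D: component {D, G}.
From F: component {F}.
That's 3 components.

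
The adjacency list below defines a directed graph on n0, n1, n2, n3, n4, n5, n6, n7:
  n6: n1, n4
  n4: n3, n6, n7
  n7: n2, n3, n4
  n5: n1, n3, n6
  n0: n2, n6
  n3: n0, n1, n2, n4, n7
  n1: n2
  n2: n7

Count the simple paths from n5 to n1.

n5→n1
n5→n3→n0→n2→n7→n4→n6→n1
n5→n3→n0→n6→n1
n5→n3→n1
n5→n3→n2→n7→n4→n6→n1
n5→n3→n4→n6→n1
n5→n3→n7→n4→n6→n1
n5→n6→n1
n5→n6→n4→n3→n1
n5→n6→n4→n7→n3→n1

10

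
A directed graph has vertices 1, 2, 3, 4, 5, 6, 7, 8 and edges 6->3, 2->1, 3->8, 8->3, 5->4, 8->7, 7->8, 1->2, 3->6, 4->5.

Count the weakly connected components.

3

From 1: component {1, 2}.
From 3: component {3, 6, 7, 8}.
From 4: component {4, 5}.
That's 3 components.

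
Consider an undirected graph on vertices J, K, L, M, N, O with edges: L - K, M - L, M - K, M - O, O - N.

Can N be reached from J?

No

J has no edges, so nothing is reachable from it.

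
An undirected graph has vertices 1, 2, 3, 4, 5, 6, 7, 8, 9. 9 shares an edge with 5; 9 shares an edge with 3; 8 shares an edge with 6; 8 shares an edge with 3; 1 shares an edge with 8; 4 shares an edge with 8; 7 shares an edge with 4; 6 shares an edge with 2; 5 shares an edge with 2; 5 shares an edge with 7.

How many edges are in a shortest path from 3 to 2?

3

Distance 0: 3.
Distance 1: 8, 9.
Distance 2: 1, 4, 5, 6.
Distance 3: 2, 7 — contains 2.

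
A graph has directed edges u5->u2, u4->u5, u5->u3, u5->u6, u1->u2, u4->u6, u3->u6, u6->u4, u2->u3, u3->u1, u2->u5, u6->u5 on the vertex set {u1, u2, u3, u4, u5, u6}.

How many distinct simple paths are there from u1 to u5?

3

u1→u2→u3→u6→u4→u5
u1→u2→u3→u6→u5
u1→u2→u5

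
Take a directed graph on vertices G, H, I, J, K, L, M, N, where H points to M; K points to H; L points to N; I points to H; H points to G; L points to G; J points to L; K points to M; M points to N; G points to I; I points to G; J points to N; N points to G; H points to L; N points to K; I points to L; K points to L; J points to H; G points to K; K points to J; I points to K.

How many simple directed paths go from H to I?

6

H→G→I
H→L→G→I
H→L→N→G→I
H→M→N→G→I
H→M→N→K→J→L→G→I
H→M→N→K→L→G→I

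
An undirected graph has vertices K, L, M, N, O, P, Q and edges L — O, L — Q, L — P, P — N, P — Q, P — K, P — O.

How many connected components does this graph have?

From K: component {K, L, N, O, P, Q}.
From M: component {M}.
That's 2 components.

2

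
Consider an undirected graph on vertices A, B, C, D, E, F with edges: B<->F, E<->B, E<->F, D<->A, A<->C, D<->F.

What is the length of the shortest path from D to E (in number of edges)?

Distance 0: D.
Distance 1: A, F.
Distance 2: B, C, E — contains E.

2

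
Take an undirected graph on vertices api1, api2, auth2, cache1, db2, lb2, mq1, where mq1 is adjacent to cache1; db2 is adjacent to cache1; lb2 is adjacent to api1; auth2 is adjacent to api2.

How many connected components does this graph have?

From api1: component {api1, lb2}.
From api2: component {api2, auth2}.
From cache1: component {cache1, db2, mq1}.
That's 3 components.

3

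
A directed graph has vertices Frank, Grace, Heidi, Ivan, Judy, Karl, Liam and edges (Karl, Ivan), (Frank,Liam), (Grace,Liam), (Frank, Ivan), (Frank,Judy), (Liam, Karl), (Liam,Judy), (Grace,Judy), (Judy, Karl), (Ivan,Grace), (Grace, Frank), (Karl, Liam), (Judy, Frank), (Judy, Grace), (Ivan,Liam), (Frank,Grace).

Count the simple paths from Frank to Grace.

Frank→Grace
Frank→Ivan→Grace
Frank→Ivan→Liam→Judy→Grace
Frank→Judy→Grace
Frank→Judy→Karl→Ivan→Grace
Frank→Liam→Judy→Grace
Frank→Liam→Judy→Karl→Ivan→Grace
Frank→Liam→Karl→Ivan→Grace

8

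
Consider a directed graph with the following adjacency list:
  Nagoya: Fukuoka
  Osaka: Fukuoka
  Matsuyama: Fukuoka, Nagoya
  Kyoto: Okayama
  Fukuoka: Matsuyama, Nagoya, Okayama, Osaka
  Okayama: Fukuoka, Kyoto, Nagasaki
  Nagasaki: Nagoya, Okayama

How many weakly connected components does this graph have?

1

From Fukuoka: component {Fukuoka, Kyoto, Matsuyama, Nagasaki, Nagoya, Okayama, Osaka}.
That's 1 component.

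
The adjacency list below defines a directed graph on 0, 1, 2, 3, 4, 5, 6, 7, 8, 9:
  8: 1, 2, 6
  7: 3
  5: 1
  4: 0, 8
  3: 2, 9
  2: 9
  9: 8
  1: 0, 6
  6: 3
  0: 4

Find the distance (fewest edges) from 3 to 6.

3

Distance 0: 3.
Distance 1: 2, 9.
Distance 2: 8.
Distance 3: 1, 6 — contains 6.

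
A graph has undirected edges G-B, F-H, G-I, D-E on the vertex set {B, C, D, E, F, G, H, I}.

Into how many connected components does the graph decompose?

4

From B: component {B, G, I}.
From C: component {C}.
From D: component {D, E}.
From F: component {F, H}.
That's 4 components.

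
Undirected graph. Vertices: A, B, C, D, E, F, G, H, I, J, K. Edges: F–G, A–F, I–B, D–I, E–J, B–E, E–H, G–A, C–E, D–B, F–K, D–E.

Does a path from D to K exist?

No

Explore from D.
Distance 1: reach B, E, I.
Distance 2: reach C, H, J.
The search is exhausted without reaching K; it lies in a different component.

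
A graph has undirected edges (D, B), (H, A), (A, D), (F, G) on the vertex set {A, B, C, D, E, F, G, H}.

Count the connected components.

From A: component {A, B, D, H}.
From C: component {C}.
From E: component {E}.
From F: component {F, G}.
That's 4 components.

4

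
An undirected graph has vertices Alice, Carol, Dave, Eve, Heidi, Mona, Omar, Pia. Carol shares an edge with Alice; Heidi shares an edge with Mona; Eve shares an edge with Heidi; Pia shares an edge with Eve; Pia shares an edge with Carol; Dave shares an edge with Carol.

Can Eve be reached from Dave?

Yes

Explore from Dave.
Distance 1: reach Carol.
Distance 2: reach Alice, Pia.
Distance 3: reach Eve.
Found Eve.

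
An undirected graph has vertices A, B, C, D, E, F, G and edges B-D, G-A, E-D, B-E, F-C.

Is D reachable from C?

No

Explore from C.
Distance 1: reach F.
The search is exhausted without reaching D; it lies in a different component.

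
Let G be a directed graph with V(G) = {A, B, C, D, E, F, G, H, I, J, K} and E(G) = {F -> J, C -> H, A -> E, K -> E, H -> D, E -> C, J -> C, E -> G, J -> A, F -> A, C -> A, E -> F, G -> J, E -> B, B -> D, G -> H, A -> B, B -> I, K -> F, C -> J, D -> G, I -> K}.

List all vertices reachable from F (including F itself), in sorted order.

A, B, C, D, E, F, G, H, I, J, K

Start at F.
Its neighbours: A, J.
Then their neighbours: B, C, E.
Then next layer: D, G, H, I.
Then next layer: K.
Every vertex is now reached.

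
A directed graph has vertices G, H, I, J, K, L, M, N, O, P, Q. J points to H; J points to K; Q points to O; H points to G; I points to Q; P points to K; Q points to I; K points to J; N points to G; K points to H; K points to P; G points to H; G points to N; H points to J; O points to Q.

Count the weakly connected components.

From G: component {G, H, J, K, N, P}.
From I: component {I, O, Q}.
From L: component {L}.
From M: component {M}.
That's 4 components.

4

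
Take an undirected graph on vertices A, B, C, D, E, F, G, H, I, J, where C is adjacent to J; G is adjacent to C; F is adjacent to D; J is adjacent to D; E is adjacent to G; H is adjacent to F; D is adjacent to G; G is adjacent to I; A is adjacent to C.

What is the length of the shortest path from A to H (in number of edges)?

Distance 0: A.
Distance 1: C.
Distance 2: G, J.
Distance 3: D, E, I.
Distance 4: F.
Distance 5: H — contains H.

5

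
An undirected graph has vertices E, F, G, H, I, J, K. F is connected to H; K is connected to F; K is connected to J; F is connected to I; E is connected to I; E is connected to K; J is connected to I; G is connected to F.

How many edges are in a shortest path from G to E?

3

Distance 0: G.
Distance 1: F.
Distance 2: H, I, K.
Distance 3: E, J — contains E.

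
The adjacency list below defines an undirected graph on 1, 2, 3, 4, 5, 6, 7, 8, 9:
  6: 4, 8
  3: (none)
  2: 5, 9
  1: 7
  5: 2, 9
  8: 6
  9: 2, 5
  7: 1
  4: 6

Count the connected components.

4

From 1: component {1, 7}.
From 2: component {2, 5, 9}.
From 3: component {3}.
From 4: component {4, 6, 8}.
That's 4 components.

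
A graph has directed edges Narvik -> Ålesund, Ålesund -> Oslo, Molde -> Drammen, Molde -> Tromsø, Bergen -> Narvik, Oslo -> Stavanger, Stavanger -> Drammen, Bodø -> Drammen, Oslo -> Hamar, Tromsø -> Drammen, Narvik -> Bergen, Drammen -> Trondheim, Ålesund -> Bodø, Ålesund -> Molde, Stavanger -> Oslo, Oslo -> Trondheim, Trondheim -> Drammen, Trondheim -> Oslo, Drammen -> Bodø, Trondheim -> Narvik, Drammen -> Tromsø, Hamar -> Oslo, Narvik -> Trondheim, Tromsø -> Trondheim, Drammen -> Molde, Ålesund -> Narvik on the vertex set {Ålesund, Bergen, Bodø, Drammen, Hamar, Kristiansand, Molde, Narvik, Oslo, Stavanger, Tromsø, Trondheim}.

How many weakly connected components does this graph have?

From Ålesund: component {Ålesund, Bergen, Bodø, Drammen, Hamar, Molde, Narvik, Oslo, Stavanger, Tromsø, Trondheim}.
From Kristiansand: component {Kristiansand}.
That's 2 components.

2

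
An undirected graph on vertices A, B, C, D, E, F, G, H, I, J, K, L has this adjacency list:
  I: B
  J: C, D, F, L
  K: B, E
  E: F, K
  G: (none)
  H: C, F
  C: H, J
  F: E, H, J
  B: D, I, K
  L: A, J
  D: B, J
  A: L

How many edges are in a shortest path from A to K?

Distance 0: A.
Distance 1: L.
Distance 2: J.
Distance 3: C, D, F.
Distance 4: B, E, H.
Distance 5: I, K — contains K.

5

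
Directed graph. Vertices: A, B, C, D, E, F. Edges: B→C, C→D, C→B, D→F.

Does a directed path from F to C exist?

F has no outgoing edges, so nothing is reachable from it.

No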